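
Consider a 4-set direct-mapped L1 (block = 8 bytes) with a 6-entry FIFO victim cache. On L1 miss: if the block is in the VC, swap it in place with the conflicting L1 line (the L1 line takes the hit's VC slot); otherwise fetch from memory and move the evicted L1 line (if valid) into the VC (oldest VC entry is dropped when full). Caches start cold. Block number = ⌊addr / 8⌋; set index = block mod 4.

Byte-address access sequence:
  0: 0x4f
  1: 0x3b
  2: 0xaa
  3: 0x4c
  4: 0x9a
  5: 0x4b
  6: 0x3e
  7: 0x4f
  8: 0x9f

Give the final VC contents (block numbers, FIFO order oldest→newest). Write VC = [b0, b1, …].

VC = [21, 7]

  [0] addr=0x4f blk=9 s=1: MISS | VC []
  [1] addr=0x3b blk=7 s=3: MISS | VC []
  [2] addr=0xaa blk=21 s=1: MISS | VC [9]
  [3] addr=0x4c blk=9 s=1: VC-HIT | VC [21]
  [4] addr=0x9a blk=19 s=3: MISS | VC [21, 7]
  [5] addr=0x4b blk=9 s=1: L1-HIT | VC [21, 7]
  [6] addr=0x3e blk=7 s=3: VC-HIT | VC [21, 19]
  [7] addr=0x4f blk=9 s=1: L1-HIT | VC [21, 19]
  [8] addr=0x9f blk=19 s=3: VC-HIT | VC [21, 7]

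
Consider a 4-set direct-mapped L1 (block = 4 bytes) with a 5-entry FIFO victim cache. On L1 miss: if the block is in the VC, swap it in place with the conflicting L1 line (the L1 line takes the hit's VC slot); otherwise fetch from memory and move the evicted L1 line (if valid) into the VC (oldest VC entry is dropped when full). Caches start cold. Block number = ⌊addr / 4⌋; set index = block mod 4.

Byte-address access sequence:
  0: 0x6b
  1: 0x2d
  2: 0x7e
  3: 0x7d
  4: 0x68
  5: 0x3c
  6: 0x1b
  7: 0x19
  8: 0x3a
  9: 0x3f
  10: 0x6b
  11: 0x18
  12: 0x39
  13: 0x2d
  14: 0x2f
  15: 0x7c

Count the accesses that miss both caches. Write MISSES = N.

MISSES = 6

  [0] addr=0x6b blk=26 s=2: MISS | VC []
  [1] addr=0x2d blk=11 s=3: MISS | VC []
  [2] addr=0x7e blk=31 s=3: MISS | VC [11]
  [3] addr=0x7d blk=31 s=3: L1-HIT | VC [11]
  [4] addr=0x68 blk=26 s=2: L1-HIT | VC [11]
  [5] addr=0x3c blk=15 s=3: MISS | VC [11, 31]
  [6] addr=0x1b blk=6 s=2: MISS | VC [11, 31, 26]
  [7] addr=0x19 blk=6 s=2: L1-HIT | VC [11, 31, 26]
  [8] addr=0x3a blk=14 s=2: MISS | VC [11, 31, 26, 6]
  [9] addr=0x3f blk=15 s=3: L1-HIT | VC [11, 31, 26, 6]
  [10] addr=0x6b blk=26 s=2: VC-HIT | VC [11, 31, 14, 6]
  [11] addr=0x18 blk=6 s=2: VC-HIT | VC [11, 31, 14, 26]
  [12] addr=0x39 blk=14 s=2: VC-HIT | VC [11, 31, 6, 26]
  [13] addr=0x2d blk=11 s=3: VC-HIT | VC [15, 31, 6, 26]
  [14] addr=0x2f blk=11 s=3: L1-HIT | VC [15, 31, 6, 26]
  [15] addr=0x7c blk=31 s=3: VC-HIT | VC [15, 11, 6, 26]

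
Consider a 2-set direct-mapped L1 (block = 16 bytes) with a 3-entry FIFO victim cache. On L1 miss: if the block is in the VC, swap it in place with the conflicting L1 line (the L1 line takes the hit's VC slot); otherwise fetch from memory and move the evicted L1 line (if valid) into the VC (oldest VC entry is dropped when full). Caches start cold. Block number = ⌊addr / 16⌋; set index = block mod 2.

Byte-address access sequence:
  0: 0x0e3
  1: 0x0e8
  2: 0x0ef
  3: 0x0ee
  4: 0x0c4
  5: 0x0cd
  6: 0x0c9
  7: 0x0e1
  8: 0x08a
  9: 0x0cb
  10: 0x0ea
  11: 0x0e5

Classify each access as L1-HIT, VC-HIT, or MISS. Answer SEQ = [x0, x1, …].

#0 0xe3→b14/s0 MISS; vc=[]
#1 0xe8→b14/s0 L1-HIT; vc=[]
#2 0xef→b14/s0 L1-HIT; vc=[]
#3 0xee→b14/s0 L1-HIT; vc=[]
#4 0xc4→b12/s0 MISS; vc=[14]
#5 0xcd→b12/s0 L1-HIT; vc=[14]
#6 0xc9→b12/s0 L1-HIT; vc=[14]
#7 0xe1→b14/s0 VC-HIT; vc=[12]
#8 0x8a→b8/s0 MISS; vc=[12,14]
#9 0xcb→b12/s0 VC-HIT; vc=[8,14]
#10 0xea→b14/s0 VC-HIT; vc=[8,12]
#11 0xe5→b14/s0 L1-HIT; vc=[8,12]

SEQ = [MISS, L1-HIT, L1-HIT, L1-HIT, MISS, L1-HIT, L1-HIT, VC-HIT, MISS, VC-HIT, VC-HIT, L1-HIT]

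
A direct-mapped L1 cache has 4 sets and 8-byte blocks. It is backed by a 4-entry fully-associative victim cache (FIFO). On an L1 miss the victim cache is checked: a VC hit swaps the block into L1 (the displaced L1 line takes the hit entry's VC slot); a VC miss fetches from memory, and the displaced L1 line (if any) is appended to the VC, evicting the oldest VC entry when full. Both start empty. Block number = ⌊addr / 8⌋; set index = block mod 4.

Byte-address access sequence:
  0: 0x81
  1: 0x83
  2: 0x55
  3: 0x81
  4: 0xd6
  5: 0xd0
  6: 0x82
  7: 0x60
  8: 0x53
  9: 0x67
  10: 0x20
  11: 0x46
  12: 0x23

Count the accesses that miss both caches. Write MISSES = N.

0: 0x81 (blk 16, set 0) → MISS  vc=[]
1: 0x83 (blk 16, set 0) → L1-HIT  vc=[]
2: 0x55 (blk 10, set 2) → MISS  vc=[]
3: 0x81 (blk 16, set 0) → L1-HIT  vc=[]
4: 0xd6 (blk 26, set 2) → MISS  vc=[10]
5: 0xd0 (blk 26, set 2) → L1-HIT  vc=[10]
6: 0x82 (blk 16, set 0) → L1-HIT  vc=[10]
7: 0x60 (blk 12, set 0) → MISS  vc=[10, 16]
8: 0x53 (blk 10, set 2) → VC-HIT  vc=[26, 16]
9: 0x67 (blk 12, set 0) → L1-HIT  vc=[26, 16]
10: 0x20 (blk 4, set 0) → MISS  vc=[26, 16, 12]
11: 0x46 (blk 8, set 0) → MISS  vc=[26, 16, 12, 4]
12: 0x23 (blk 4, set 0) → VC-HIT  vc=[26, 16, 12, 8]

MISSES = 6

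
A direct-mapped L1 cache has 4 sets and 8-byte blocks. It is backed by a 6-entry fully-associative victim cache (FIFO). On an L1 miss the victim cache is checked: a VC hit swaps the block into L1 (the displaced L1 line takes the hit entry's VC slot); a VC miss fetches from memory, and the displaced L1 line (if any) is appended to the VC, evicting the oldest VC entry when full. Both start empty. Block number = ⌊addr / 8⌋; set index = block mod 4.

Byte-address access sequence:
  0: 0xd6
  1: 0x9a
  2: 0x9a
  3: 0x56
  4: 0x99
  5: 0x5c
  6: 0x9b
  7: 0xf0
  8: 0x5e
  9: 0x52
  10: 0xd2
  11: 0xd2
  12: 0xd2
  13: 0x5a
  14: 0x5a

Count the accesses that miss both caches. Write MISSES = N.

0: 0xd6 (blk 26, set 2) → MISS  vc=[]
1: 0x9a (blk 19, set 3) → MISS  vc=[]
2: 0x9a (blk 19, set 3) → L1-HIT  vc=[]
3: 0x56 (blk 10, set 2) → MISS  vc=[26]
4: 0x99 (blk 19, set 3) → L1-HIT  vc=[26]
5: 0x5c (blk 11, set 3) → MISS  vc=[26, 19]
6: 0x9b (blk 19, set 3) → VC-HIT  vc=[26, 11]
7: 0xf0 (blk 30, set 2) → MISS  vc=[26, 11, 10]
8: 0x5e (blk 11, set 3) → VC-HIT  vc=[26, 19, 10]
9: 0x52 (blk 10, set 2) → VC-HIT  vc=[26, 19, 30]
10: 0xd2 (blk 26, set 2) → VC-HIT  vc=[10, 19, 30]
11: 0xd2 (blk 26, set 2) → L1-HIT  vc=[10, 19, 30]
12: 0xd2 (blk 26, set 2) → L1-HIT  vc=[10, 19, 30]
13: 0x5a (blk 11, set 3) → L1-HIT  vc=[10, 19, 30]
14: 0x5a (blk 11, set 3) → L1-HIT  vc=[10, 19, 30]

MISSES = 5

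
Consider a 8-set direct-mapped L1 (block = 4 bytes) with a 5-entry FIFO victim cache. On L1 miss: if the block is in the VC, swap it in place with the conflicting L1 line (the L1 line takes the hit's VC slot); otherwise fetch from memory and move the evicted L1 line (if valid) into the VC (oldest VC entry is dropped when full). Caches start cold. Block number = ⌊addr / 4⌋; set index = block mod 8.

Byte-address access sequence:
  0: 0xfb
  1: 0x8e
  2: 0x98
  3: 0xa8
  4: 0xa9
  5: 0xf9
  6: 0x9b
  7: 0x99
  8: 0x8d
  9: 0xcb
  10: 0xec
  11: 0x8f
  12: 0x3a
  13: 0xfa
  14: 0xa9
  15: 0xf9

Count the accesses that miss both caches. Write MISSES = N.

  [0] addr=0xfb blk=62 s=6: MISS | VC []
  [1] addr=0x8e blk=35 s=3: MISS | VC []
  [2] addr=0x98 blk=38 s=6: MISS | VC [62]
  [3] addr=0xa8 blk=42 s=2: MISS | VC [62]
  [4] addr=0xa9 blk=42 s=2: L1-HIT | VC [62]
  [5] addr=0xf9 blk=62 s=6: VC-HIT | VC [38]
  [6] addr=0x9b blk=38 s=6: VC-HIT | VC [62]
  [7] addr=0x99 blk=38 s=6: L1-HIT | VC [62]
  [8] addr=0x8d blk=35 s=3: L1-HIT | VC [62]
  [9] addr=0xcb blk=50 s=2: MISS | VC [62, 42]
  [10] addr=0xec blk=59 s=3: MISS | VC [62, 42, 35]
  [11] addr=0x8f blk=35 s=3: VC-HIT | VC [62, 42, 59]
  [12] addr=0x3a blk=14 s=6: MISS | VC [62, 42, 59, 38]
  [13] addr=0xfa blk=62 s=6: VC-HIT | VC [14, 42, 59, 38]
  [14] addr=0xa9 blk=42 s=2: VC-HIT | VC [14, 50, 59, 38]
  [15] addr=0xf9 blk=62 s=6: L1-HIT | VC [14, 50, 59, 38]

MISSES = 7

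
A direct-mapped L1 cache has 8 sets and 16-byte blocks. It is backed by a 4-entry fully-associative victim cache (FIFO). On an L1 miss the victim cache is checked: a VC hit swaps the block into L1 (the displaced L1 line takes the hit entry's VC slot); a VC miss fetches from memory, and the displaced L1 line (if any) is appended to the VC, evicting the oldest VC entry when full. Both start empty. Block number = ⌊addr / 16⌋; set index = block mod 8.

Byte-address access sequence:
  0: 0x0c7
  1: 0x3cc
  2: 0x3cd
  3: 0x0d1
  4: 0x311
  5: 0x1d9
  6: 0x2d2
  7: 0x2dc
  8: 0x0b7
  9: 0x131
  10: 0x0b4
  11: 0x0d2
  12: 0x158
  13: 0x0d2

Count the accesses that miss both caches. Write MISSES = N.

#0 0xc7→b12/s4 MISS; vc=[]
#1 0x3cc→b60/s4 MISS; vc=[12]
#2 0x3cd→b60/s4 L1-HIT; vc=[12]
#3 0xd1→b13/s5 MISS; vc=[12]
#4 0x311→b49/s1 MISS; vc=[12]
#5 0x1d9→b29/s5 MISS; vc=[12,13]
#6 0x2d2→b45/s5 MISS; vc=[12,13,29]
#7 0x2dc→b45/s5 L1-HIT; vc=[12,13,29]
#8 0xb7→b11/s3 MISS; vc=[12,13,29]
#9 0x131→b19/s3 MISS; vc=[12,13,29,11]
#10 0xb4→b11/s3 VC-HIT; vc=[12,13,29,19]
#11 0xd2→b13/s5 VC-HIT; vc=[12,45,29,19]
#12 0x158→b21/s5 MISS; vc=[45,29,19,13]
#13 0xd2→b13/s5 VC-HIT; vc=[45,29,19,21]

MISSES = 9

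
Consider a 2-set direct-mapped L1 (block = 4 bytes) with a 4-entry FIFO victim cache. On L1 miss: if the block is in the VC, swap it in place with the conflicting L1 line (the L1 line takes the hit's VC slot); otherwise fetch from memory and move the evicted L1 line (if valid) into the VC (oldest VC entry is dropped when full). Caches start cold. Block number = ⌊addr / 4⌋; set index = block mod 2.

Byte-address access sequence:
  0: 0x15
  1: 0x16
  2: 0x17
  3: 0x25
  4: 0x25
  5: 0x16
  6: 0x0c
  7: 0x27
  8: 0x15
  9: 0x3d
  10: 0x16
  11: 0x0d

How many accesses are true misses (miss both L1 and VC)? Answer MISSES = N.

  [0] addr=0x15 blk=5 s=1: MISS | VC []
  [1] addr=0x16 blk=5 s=1: L1-HIT | VC []
  [2] addr=0x17 blk=5 s=1: L1-HIT | VC []
  [3] addr=0x25 blk=9 s=1: MISS | VC [5]
  [4] addr=0x25 blk=9 s=1: L1-HIT | VC [5]
  [5] addr=0x16 blk=5 s=1: VC-HIT | VC [9]
  [6] addr=0xc blk=3 s=1: MISS | VC [9, 5]
  [7] addr=0x27 blk=9 s=1: VC-HIT | VC [3, 5]
  [8] addr=0x15 blk=5 s=1: VC-HIT | VC [3, 9]
  [9] addr=0x3d blk=15 s=1: MISS | VC [3, 9, 5]
  [10] addr=0x16 blk=5 s=1: VC-HIT | VC [3, 9, 15]
  [11] addr=0xd blk=3 s=1: VC-HIT | VC [5, 9, 15]

MISSES = 4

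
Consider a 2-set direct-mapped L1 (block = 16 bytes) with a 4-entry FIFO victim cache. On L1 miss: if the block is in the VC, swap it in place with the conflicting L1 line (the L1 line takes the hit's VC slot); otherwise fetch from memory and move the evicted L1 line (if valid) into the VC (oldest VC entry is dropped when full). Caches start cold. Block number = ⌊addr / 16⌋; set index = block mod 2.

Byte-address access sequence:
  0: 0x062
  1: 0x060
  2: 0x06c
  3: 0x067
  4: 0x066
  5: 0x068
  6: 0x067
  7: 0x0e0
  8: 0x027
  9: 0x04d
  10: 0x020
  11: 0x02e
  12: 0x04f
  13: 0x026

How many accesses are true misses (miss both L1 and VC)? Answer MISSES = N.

0: 0x62 (blk 6, set 0) → MISS  vc=[]
1: 0x60 (blk 6, set 0) → L1-HIT  vc=[]
2: 0x6c (blk 6, set 0) → L1-HIT  vc=[]
3: 0x67 (blk 6, set 0) → L1-HIT  vc=[]
4: 0x66 (blk 6, set 0) → L1-HIT  vc=[]
5: 0x68 (blk 6, set 0) → L1-HIT  vc=[]
6: 0x67 (blk 6, set 0) → L1-HIT  vc=[]
7: 0xe0 (blk 14, set 0) → MISS  vc=[6]
8: 0x27 (blk 2, set 0) → MISS  vc=[6, 14]
9: 0x4d (blk 4, set 0) → MISS  vc=[6, 14, 2]
10: 0x20 (blk 2, set 0) → VC-HIT  vc=[6, 14, 4]
11: 0x2e (blk 2, set 0) → L1-HIT  vc=[6, 14, 4]
12: 0x4f (blk 4, set 0) → VC-HIT  vc=[6, 14, 2]
13: 0x26 (blk 2, set 0) → VC-HIT  vc=[6, 14, 4]

MISSES = 4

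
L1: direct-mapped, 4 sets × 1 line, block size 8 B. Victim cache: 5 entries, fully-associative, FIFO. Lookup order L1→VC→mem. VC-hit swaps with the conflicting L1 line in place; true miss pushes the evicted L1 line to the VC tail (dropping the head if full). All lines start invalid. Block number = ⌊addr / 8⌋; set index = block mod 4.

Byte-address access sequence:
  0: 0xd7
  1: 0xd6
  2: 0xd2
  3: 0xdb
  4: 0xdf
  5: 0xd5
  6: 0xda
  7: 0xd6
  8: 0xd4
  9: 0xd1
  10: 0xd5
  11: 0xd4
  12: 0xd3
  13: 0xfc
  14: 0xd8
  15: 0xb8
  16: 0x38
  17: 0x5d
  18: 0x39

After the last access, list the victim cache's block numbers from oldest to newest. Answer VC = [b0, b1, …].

VC = [31, 27, 23, 11]

#0 0xd7→b26/s2 MISS; vc=[]
#1 0xd6→b26/s2 L1-HIT; vc=[]
#2 0xd2→b26/s2 L1-HIT; vc=[]
#3 0xdb→b27/s3 MISS; vc=[]
#4 0xdf→b27/s3 L1-HIT; vc=[]
#5 0xd5→b26/s2 L1-HIT; vc=[]
#6 0xda→b27/s3 L1-HIT; vc=[]
#7 0xd6→b26/s2 L1-HIT; vc=[]
#8 0xd4→b26/s2 L1-HIT; vc=[]
#9 0xd1→b26/s2 L1-HIT; vc=[]
#10 0xd5→b26/s2 L1-HIT; vc=[]
#11 0xd4→b26/s2 L1-HIT; vc=[]
#12 0xd3→b26/s2 L1-HIT; vc=[]
#13 0xfc→b31/s3 MISS; vc=[27]
#14 0xd8→b27/s3 VC-HIT; vc=[31]
#15 0xb8→b23/s3 MISS; vc=[31,27]
#16 0x38→b7/s3 MISS; vc=[31,27,23]
#17 0x5d→b11/s3 MISS; vc=[31,27,23,7]
#18 0x39→b7/s3 VC-HIT; vc=[31,27,23,11]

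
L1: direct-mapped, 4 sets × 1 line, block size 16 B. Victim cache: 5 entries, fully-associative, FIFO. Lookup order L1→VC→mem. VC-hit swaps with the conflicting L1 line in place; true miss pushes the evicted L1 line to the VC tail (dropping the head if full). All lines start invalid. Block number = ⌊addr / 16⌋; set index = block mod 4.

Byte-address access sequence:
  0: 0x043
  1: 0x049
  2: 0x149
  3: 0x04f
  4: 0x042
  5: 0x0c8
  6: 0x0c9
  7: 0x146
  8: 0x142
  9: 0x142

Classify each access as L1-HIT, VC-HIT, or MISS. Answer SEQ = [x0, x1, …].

SEQ = [MISS, L1-HIT, MISS, VC-HIT, L1-HIT, MISS, L1-HIT, VC-HIT, L1-HIT, L1-HIT]

#0 0x43→b4/s0 MISS; vc=[]
#1 0x49→b4/s0 L1-HIT; vc=[]
#2 0x149→b20/s0 MISS; vc=[4]
#3 0x4f→b4/s0 VC-HIT; vc=[20]
#4 0x42→b4/s0 L1-HIT; vc=[20]
#5 0xc8→b12/s0 MISS; vc=[20,4]
#6 0xc9→b12/s0 L1-HIT; vc=[20,4]
#7 0x146→b20/s0 VC-HIT; vc=[12,4]
#8 0x142→b20/s0 L1-HIT; vc=[12,4]
#9 0x142→b20/s0 L1-HIT; vc=[12,4]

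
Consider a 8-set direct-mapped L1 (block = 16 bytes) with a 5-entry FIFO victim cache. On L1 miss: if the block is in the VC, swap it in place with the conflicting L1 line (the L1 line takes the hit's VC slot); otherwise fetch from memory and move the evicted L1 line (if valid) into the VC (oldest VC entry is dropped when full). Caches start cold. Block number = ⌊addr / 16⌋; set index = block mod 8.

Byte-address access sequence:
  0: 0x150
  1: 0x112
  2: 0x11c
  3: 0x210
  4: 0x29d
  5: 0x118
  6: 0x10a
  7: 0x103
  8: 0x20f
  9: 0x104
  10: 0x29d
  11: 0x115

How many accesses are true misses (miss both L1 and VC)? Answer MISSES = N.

MISSES = 6

0: 0x150 (blk 21, set 5) → MISS  vc=[]
1: 0x112 (blk 17, set 1) → MISS  vc=[]
2: 0x11c (blk 17, set 1) → L1-HIT  vc=[]
3: 0x210 (blk 33, set 1) → MISS  vc=[17]
4: 0x29d (blk 41, set 1) → MISS  vc=[17, 33]
5: 0x118 (blk 17, set 1) → VC-HIT  vc=[41, 33]
6: 0x10a (blk 16, set 0) → MISS  vc=[41, 33]
7: 0x103 (blk 16, set 0) → L1-HIT  vc=[41, 33]
8: 0x20f (blk 32, set 0) → MISS  vc=[41, 33, 16]
9: 0x104 (blk 16, set 0) → VC-HIT  vc=[41, 33, 32]
10: 0x29d (blk 41, set 1) → VC-HIT  vc=[17, 33, 32]
11: 0x115 (blk 17, set 1) → VC-HIT  vc=[41, 33, 32]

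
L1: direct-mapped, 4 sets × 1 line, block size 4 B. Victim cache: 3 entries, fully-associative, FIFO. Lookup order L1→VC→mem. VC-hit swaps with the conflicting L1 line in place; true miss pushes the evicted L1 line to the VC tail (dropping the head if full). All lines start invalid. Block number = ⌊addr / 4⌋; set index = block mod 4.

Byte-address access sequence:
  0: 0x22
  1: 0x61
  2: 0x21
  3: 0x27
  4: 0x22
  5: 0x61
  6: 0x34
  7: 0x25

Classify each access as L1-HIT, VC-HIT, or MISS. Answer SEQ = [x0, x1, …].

SEQ = [MISS, MISS, VC-HIT, MISS, L1-HIT, VC-HIT, MISS, VC-HIT]

0: 0x22 (blk 8, set 0) → MISS  vc=[]
1: 0x61 (blk 24, set 0) → MISS  vc=[8]
2: 0x21 (blk 8, set 0) → VC-HIT  vc=[24]
3: 0x27 (blk 9, set 1) → MISS  vc=[24]
4: 0x22 (blk 8, set 0) → L1-HIT  vc=[24]
5: 0x61 (blk 24, set 0) → VC-HIT  vc=[8]
6: 0x34 (blk 13, set 1) → MISS  vc=[8, 9]
7: 0x25 (blk 9, set 1) → VC-HIT  vc=[8, 13]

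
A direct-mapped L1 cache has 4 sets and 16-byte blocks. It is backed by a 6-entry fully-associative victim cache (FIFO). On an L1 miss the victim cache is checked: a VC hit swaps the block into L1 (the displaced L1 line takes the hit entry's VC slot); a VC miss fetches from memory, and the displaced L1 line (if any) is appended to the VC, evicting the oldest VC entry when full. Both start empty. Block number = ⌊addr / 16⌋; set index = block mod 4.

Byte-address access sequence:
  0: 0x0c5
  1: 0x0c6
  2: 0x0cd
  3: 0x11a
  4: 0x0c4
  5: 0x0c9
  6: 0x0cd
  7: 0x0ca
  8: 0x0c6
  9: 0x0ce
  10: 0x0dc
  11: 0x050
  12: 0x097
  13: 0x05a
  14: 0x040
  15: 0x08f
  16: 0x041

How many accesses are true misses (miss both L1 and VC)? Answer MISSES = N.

  [0] addr=0xc5 blk=12 s=0: MISS | VC []
  [1] addr=0xc6 blk=12 s=0: L1-HIT | VC []
  [2] addr=0xcd blk=12 s=0: L1-HIT | VC []
  [3] addr=0x11a blk=17 s=1: MISS | VC []
  [4] addr=0xc4 blk=12 s=0: L1-HIT | VC []
  [5] addr=0xc9 blk=12 s=0: L1-HIT | VC []
  [6] addr=0xcd blk=12 s=0: L1-HIT | VC []
  [7] addr=0xca blk=12 s=0: L1-HIT | VC []
  [8] addr=0xc6 blk=12 s=0: L1-HIT | VC []
  [9] addr=0xce blk=12 s=0: L1-HIT | VC []
  [10] addr=0xdc blk=13 s=1: MISS | VC [17]
  [11] addr=0x50 blk=5 s=1: MISS | VC [17, 13]
  [12] addr=0x97 blk=9 s=1: MISS | VC [17, 13, 5]
  [13] addr=0x5a blk=5 s=1: VC-HIT | VC [17, 13, 9]
  [14] addr=0x40 blk=4 s=0: MISS | VC [17, 13, 9, 12]
  [15] addr=0x8f blk=8 s=0: MISS | VC [17, 13, 9, 12, 4]
  [16] addr=0x41 blk=4 s=0: VC-HIT | VC [17, 13, 9, 12, 8]

MISSES = 7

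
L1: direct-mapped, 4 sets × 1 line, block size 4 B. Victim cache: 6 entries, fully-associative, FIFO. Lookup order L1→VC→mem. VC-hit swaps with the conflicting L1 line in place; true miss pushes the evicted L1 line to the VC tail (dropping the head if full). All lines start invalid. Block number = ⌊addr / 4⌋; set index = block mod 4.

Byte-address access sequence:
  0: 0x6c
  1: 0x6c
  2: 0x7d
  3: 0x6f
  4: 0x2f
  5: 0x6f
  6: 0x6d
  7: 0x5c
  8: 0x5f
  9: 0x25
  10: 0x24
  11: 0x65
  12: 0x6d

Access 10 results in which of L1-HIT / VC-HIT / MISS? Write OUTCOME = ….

0: 0x6c (blk 27, set 3) → MISS  vc=[]
1: 0x6c (blk 27, set 3) → L1-HIT  vc=[]
2: 0x7d (blk 31, set 3) → MISS  vc=[27]
3: 0x6f (blk 27, set 3) → VC-HIT  vc=[31]
4: 0x2f (blk 11, set 3) → MISS  vc=[31, 27]
5: 0x6f (blk 27, set 3) → VC-HIT  vc=[31, 11]
6: 0x6d (blk 27, set 3) → L1-HIT  vc=[31, 11]
7: 0x5c (blk 23, set 3) → MISS  vc=[31, 11, 27]
8: 0x5f (blk 23, set 3) → L1-HIT  vc=[31, 11, 27]
9: 0x25 (blk 9, set 1) → MISS  vc=[31, 11, 27]
10: 0x24 (blk 9, set 1) → L1-HIT  vc=[31, 11, 27]
11: 0x65 (blk 25, set 1) → MISS  vc=[31, 11, 27, 9]
12: 0x6d (blk 27, set 3) → VC-HIT  vc=[31, 11, 23, 9]

OUTCOME = L1-HIT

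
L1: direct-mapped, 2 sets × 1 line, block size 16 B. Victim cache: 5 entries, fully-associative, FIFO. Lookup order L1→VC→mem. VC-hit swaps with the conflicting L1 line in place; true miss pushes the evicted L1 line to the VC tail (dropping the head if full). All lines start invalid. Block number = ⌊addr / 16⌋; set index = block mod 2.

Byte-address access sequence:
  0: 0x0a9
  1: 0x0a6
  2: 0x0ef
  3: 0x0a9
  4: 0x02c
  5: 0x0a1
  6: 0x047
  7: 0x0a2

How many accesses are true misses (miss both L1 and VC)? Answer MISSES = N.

MISSES = 4

0: 0xa9 (blk 10, set 0) → MISS  vc=[]
1: 0xa6 (blk 10, set 0) → L1-HIT  vc=[]
2: 0xef (blk 14, set 0) → MISS  vc=[10]
3: 0xa9 (blk 10, set 0) → VC-HIT  vc=[14]
4: 0x2c (blk 2, set 0) → MISS  vc=[14, 10]
5: 0xa1 (blk 10, set 0) → VC-HIT  vc=[14, 2]
6: 0x47 (blk 4, set 0) → MISS  vc=[14, 2, 10]
7: 0xa2 (blk 10, set 0) → VC-HIT  vc=[14, 2, 4]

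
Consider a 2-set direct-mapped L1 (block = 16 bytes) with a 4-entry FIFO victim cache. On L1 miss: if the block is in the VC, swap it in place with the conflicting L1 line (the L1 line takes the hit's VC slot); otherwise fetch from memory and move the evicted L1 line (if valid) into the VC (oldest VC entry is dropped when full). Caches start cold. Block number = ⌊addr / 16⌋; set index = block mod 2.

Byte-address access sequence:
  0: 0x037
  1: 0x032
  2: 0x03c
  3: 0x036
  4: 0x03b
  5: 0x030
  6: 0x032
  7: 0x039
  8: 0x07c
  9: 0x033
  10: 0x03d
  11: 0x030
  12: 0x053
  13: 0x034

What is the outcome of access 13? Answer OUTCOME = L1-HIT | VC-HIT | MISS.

  [0] addr=0x37 blk=3 s=1: MISS | VC []
  [1] addr=0x32 blk=3 s=1: L1-HIT | VC []
  [2] addr=0x3c blk=3 s=1: L1-HIT | VC []
  [3] addr=0x36 blk=3 s=1: L1-HIT | VC []
  [4] addr=0x3b blk=3 s=1: L1-HIT | VC []
  [5] addr=0x30 blk=3 s=1: L1-HIT | VC []
  [6] addr=0x32 blk=3 s=1: L1-HIT | VC []
  [7] addr=0x39 blk=3 s=1: L1-HIT | VC []
  [8] addr=0x7c blk=7 s=1: MISS | VC [3]
  [9] addr=0x33 blk=3 s=1: VC-HIT | VC [7]
  [10] addr=0x3d blk=3 s=1: L1-HIT | VC [7]
  [11] addr=0x30 blk=3 s=1: L1-HIT | VC [7]
  [12] addr=0x53 blk=5 s=1: MISS | VC [7, 3]
  [13] addr=0x34 blk=3 s=1: VC-HIT | VC [7, 5]

OUTCOME = VC-HIT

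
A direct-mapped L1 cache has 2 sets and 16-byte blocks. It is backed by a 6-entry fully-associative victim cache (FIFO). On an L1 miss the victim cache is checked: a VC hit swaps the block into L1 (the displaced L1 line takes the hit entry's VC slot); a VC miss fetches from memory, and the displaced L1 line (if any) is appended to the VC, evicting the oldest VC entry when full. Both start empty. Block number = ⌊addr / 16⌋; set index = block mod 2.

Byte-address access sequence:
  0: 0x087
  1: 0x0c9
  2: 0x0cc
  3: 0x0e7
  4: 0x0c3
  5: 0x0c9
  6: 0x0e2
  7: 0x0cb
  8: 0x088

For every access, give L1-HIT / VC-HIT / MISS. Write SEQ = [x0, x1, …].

0: 0x87 (blk 8, set 0) → MISS  vc=[]
1: 0xc9 (blk 12, set 0) → MISS  vc=[8]
2: 0xcc (blk 12, set 0) → L1-HIT  vc=[8]
3: 0xe7 (blk 14, set 0) → MISS  vc=[8, 12]
4: 0xc3 (blk 12, set 0) → VC-HIT  vc=[8, 14]
5: 0xc9 (blk 12, set 0) → L1-HIT  vc=[8, 14]
6: 0xe2 (blk 14, set 0) → VC-HIT  vc=[8, 12]
7: 0xcb (blk 12, set 0) → VC-HIT  vc=[8, 14]
8: 0x88 (blk 8, set 0) → VC-HIT  vc=[12, 14]

SEQ = [MISS, MISS, L1-HIT, MISS, VC-HIT, L1-HIT, VC-HIT, VC-HIT, VC-HIT]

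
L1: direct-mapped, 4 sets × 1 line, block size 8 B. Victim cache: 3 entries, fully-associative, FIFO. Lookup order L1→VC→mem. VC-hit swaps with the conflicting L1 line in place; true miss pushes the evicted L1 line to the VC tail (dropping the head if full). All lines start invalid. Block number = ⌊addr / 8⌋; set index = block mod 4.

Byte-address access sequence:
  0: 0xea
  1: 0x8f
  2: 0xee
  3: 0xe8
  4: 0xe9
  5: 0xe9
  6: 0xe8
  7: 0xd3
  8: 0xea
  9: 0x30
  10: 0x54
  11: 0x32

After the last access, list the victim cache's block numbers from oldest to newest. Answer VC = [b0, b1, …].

  [0] addr=0xea blk=29 s=1: MISS | VC []
  [1] addr=0x8f blk=17 s=1: MISS | VC [29]
  [2] addr=0xee blk=29 s=1: VC-HIT | VC [17]
  [3] addr=0xe8 blk=29 s=1: L1-HIT | VC [17]
  [4] addr=0xe9 blk=29 s=1: L1-HIT | VC [17]
  [5] addr=0xe9 blk=29 s=1: L1-HIT | VC [17]
  [6] addr=0xe8 blk=29 s=1: L1-HIT | VC [17]
  [7] addr=0xd3 blk=26 s=2: MISS | VC [17]
  [8] addr=0xea blk=29 s=1: L1-HIT | VC [17]
  [9] addr=0x30 blk=6 s=2: MISS | VC [17, 26]
  [10] addr=0x54 blk=10 s=2: MISS | VC [17, 26, 6]
  [11] addr=0x32 blk=6 s=2: VC-HIT | VC [17, 26, 10]

VC = [17, 26, 10]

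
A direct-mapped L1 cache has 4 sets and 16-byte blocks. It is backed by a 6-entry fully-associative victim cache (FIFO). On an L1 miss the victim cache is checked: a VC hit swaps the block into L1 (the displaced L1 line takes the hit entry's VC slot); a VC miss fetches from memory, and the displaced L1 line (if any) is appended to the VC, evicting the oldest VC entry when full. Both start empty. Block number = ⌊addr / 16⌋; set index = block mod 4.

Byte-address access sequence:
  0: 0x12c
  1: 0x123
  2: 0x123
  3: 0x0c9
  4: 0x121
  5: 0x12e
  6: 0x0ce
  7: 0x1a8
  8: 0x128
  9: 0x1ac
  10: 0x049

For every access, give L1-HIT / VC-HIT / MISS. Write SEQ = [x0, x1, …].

  [0] addr=0x12c blk=18 s=2: MISS | VC []
  [1] addr=0x123 blk=18 s=2: L1-HIT | VC []
  [2] addr=0x123 blk=18 s=2: L1-HIT | VC []
  [3] addr=0xc9 blk=12 s=0: MISS | VC []
  [4] addr=0x121 blk=18 s=2: L1-HIT | VC []
  [5] addr=0x12e blk=18 s=2: L1-HIT | VC []
  [6] addr=0xce blk=12 s=0: L1-HIT | VC []
  [7] addr=0x1a8 blk=26 s=2: MISS | VC [18]
  [8] addr=0x128 blk=18 s=2: VC-HIT | VC [26]
  [9] addr=0x1ac blk=26 s=2: VC-HIT | VC [18]
  [10] addr=0x49 blk=4 s=0: MISS | VC [18, 12]

SEQ = [MISS, L1-HIT, L1-HIT, MISS, L1-HIT, L1-HIT, L1-HIT, MISS, VC-HIT, VC-HIT, MISS]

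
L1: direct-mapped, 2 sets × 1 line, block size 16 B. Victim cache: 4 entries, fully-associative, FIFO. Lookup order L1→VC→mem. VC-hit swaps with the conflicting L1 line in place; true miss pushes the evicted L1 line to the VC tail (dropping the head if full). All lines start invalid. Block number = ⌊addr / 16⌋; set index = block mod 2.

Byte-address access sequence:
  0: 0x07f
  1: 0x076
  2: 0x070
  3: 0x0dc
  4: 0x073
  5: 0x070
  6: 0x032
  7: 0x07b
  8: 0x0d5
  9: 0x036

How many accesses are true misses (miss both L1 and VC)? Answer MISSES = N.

#0 0x7f→b7/s1 MISS; vc=[]
#1 0x76→b7/s1 L1-HIT; vc=[]
#2 0x70→b7/s1 L1-HIT; vc=[]
#3 0xdc→b13/s1 MISS; vc=[7]
#4 0x73→b7/s1 VC-HIT; vc=[13]
#5 0x70→b7/s1 L1-HIT; vc=[13]
#6 0x32→b3/s1 MISS; vc=[13,7]
#7 0x7b→b7/s1 VC-HIT; vc=[13,3]
#8 0xd5→b13/s1 VC-HIT; vc=[7,3]
#9 0x36→b3/s1 VC-HIT; vc=[7,13]

MISSES = 3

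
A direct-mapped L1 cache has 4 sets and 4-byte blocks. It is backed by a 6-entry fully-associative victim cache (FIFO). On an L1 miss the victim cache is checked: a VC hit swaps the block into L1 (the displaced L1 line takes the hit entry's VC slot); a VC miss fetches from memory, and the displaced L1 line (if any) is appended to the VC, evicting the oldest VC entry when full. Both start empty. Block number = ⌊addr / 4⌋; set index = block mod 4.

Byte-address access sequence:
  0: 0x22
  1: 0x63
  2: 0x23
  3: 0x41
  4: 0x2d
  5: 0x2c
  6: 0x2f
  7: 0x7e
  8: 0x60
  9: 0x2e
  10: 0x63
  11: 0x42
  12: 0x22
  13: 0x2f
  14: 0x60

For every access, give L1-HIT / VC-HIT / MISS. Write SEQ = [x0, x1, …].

  [0] addr=0x22 blk=8 s=0: MISS | VC []
  [1] addr=0x63 blk=24 s=0: MISS | VC [8]
  [2] addr=0x23 blk=8 s=0: VC-HIT | VC [24]
  [3] addr=0x41 blk=16 s=0: MISS | VC [24, 8]
  [4] addr=0x2d blk=11 s=3: MISS | VC [24, 8]
  [5] addr=0x2c blk=11 s=3: L1-HIT | VC [24, 8]
  [6] addr=0x2f blk=11 s=3: L1-HIT | VC [24, 8]
  [7] addr=0x7e blk=31 s=3: MISS | VC [24, 8, 11]
  [8] addr=0x60 blk=24 s=0: VC-HIT | VC [16, 8, 11]
  [9] addr=0x2e blk=11 s=3: VC-HIT | VC [16, 8, 31]
  [10] addr=0x63 blk=24 s=0: L1-HIT | VC [16, 8, 31]
  [11] addr=0x42 blk=16 s=0: VC-HIT | VC [24, 8, 31]
  [12] addr=0x22 blk=8 s=0: VC-HIT | VC [24, 16, 31]
  [13] addr=0x2f blk=11 s=3: L1-HIT | VC [24, 16, 31]
  [14] addr=0x60 blk=24 s=0: VC-HIT | VC [8, 16, 31]

SEQ = [MISS, MISS, VC-HIT, MISS, MISS, L1-HIT, L1-HIT, MISS, VC-HIT, VC-HIT, L1-HIT, VC-HIT, VC-HIT, L1-HIT, VC-HIT]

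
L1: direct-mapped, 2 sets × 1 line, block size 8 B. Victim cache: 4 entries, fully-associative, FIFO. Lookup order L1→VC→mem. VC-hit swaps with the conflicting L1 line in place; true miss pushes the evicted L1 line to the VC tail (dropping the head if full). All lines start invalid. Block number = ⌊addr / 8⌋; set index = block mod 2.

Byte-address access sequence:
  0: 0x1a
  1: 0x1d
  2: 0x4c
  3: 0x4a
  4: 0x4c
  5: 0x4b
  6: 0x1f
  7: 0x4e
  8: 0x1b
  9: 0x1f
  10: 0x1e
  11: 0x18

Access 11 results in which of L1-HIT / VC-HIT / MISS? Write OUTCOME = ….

OUTCOME = L1-HIT

#0 0x1a→b3/s1 MISS; vc=[]
#1 0x1d→b3/s1 L1-HIT; vc=[]
#2 0x4c→b9/s1 MISS; vc=[3]
#3 0x4a→b9/s1 L1-HIT; vc=[3]
#4 0x4c→b9/s1 L1-HIT; vc=[3]
#5 0x4b→b9/s1 L1-HIT; vc=[3]
#6 0x1f→b3/s1 VC-HIT; vc=[9]
#7 0x4e→b9/s1 VC-HIT; vc=[3]
#8 0x1b→b3/s1 VC-HIT; vc=[9]
#9 0x1f→b3/s1 L1-HIT; vc=[9]
#10 0x1e→b3/s1 L1-HIT; vc=[9]
#11 0x18→b3/s1 L1-HIT; vc=[9]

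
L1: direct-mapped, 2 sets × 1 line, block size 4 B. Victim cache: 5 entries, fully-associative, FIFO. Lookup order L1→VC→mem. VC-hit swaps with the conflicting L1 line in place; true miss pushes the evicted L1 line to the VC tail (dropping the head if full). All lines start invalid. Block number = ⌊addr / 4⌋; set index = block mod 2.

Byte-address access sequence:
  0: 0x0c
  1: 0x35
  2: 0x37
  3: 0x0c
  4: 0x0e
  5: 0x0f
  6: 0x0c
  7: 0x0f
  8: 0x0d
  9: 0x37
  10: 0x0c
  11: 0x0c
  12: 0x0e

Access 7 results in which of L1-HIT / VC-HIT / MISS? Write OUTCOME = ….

OUTCOME = L1-HIT

0: 0xc (blk 3, set 1) → MISS  vc=[]
1: 0x35 (blk 13, set 1) → MISS  vc=[3]
2: 0x37 (blk 13, set 1) → L1-HIT  vc=[3]
3: 0xc (blk 3, set 1) → VC-HIT  vc=[13]
4: 0xe (blk 3, set 1) → L1-HIT  vc=[13]
5: 0xf (blk 3, set 1) → L1-HIT  vc=[13]
6: 0xc (blk 3, set 1) → L1-HIT  vc=[13]
7: 0xf (blk 3, set 1) → L1-HIT  vc=[13]
8: 0xd (blk 3, set 1) → L1-HIT  vc=[13]
9: 0x37 (blk 13, set 1) → VC-HIT  vc=[3]
10: 0xc (blk 3, set 1) → VC-HIT  vc=[13]
11: 0xc (blk 3, set 1) → L1-HIT  vc=[13]
12: 0xe (blk 3, set 1) → L1-HIT  vc=[13]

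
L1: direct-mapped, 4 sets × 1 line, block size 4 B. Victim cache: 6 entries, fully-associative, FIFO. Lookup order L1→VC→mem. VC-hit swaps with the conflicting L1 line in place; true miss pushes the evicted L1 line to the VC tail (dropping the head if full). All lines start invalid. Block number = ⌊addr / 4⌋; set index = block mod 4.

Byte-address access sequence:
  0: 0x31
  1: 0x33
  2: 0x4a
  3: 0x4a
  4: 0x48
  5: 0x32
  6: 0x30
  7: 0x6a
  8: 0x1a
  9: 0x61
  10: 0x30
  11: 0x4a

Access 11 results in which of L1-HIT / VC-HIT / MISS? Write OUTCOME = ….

0: 0x31 (blk 12, set 0) → MISS  vc=[]
1: 0x33 (blk 12, set 0) → L1-HIT  vc=[]
2: 0x4a (blk 18, set 2) → MISS  vc=[]
3: 0x4a (blk 18, set 2) → L1-HIT  vc=[]
4: 0x48 (blk 18, set 2) → L1-HIT  vc=[]
5: 0x32 (blk 12, set 0) → L1-HIT  vc=[]
6: 0x30 (blk 12, set 0) → L1-HIT  vc=[]
7: 0x6a (blk 26, set 2) → MISS  vc=[18]
8: 0x1a (blk 6, set 2) → MISS  vc=[18, 26]
9: 0x61 (blk 24, set 0) → MISS  vc=[18, 26, 12]
10: 0x30 (blk 12, set 0) → VC-HIT  vc=[18, 26, 24]
11: 0x4a (blk 18, set 2) → VC-HIT  vc=[6, 26, 24]

OUTCOME = VC-HIT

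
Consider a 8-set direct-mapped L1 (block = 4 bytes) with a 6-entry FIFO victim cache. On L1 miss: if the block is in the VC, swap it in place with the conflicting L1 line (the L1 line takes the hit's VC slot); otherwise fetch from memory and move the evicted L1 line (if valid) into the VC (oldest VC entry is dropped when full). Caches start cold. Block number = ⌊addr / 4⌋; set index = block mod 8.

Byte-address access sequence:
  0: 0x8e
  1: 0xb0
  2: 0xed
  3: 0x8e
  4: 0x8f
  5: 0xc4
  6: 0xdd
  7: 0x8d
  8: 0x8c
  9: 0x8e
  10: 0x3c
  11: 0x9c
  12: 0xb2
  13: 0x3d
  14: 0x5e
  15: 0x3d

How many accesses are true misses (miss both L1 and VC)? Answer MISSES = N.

0: 0x8e (blk 35, set 3) → MISS  vc=[]
1: 0xb0 (blk 44, set 4) → MISS  vc=[]
2: 0xed (blk 59, set 3) → MISS  vc=[35]
3: 0x8e (blk 35, set 3) → VC-HIT  vc=[59]
4: 0x8f (blk 35, set 3) → L1-HIT  vc=[59]
5: 0xc4 (blk 49, set 1) → MISS  vc=[59]
6: 0xdd (blk 55, set 7) → MISS  vc=[59]
7: 0x8d (blk 35, set 3) → L1-HIT  vc=[59]
8: 0x8c (blk 35, set 3) → L1-HIT  vc=[59]
9: 0x8e (blk 35, set 3) → L1-HIT  vc=[59]
10: 0x3c (blk 15, set 7) → MISS  vc=[59, 55]
11: 0x9c (blk 39, set 7) → MISS  vc=[59, 55, 15]
12: 0xb2 (blk 44, set 4) → L1-HIT  vc=[59, 55, 15]
13: 0x3d (blk 15, set 7) → VC-HIT  vc=[59, 55, 39]
14: 0x5e (blk 23, set 7) → MISS  vc=[59, 55, 39, 15]
15: 0x3d (blk 15, set 7) → VC-HIT  vc=[59, 55, 39, 23]

MISSES = 8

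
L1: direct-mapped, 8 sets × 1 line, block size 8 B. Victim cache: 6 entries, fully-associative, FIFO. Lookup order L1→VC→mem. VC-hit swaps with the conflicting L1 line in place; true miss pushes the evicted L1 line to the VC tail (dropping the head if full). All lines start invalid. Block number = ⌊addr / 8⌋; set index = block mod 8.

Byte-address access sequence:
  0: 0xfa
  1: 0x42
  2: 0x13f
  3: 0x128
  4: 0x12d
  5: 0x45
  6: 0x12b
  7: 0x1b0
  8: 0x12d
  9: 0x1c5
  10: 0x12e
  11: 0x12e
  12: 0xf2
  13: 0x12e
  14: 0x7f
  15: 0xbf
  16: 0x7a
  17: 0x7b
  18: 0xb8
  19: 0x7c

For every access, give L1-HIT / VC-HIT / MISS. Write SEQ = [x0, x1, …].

  [0] addr=0xfa blk=31 s=7: MISS | VC []
  [1] addr=0x42 blk=8 s=0: MISS | VC []
  [2] addr=0x13f blk=39 s=7: MISS | VC [31]
  [3] addr=0x128 blk=37 s=5: MISS | VC [31]
  [4] addr=0x12d blk=37 s=5: L1-HIT | VC [31]
  [5] addr=0x45 blk=8 s=0: L1-HIT | VC [31]
  [6] addr=0x12b blk=37 s=5: L1-HIT | VC [31]
  [7] addr=0x1b0 blk=54 s=6: MISS | VC [31]
  [8] addr=0x12d blk=37 s=5: L1-HIT | VC [31]
  [9] addr=0x1c5 blk=56 s=0: MISS | VC [31, 8]
  [10] addr=0x12e blk=37 s=5: L1-HIT | VC [31, 8]
  [11] addr=0x12e blk=37 s=5: L1-HIT | VC [31, 8]
  [12] addr=0xf2 blk=30 s=6: MISS | VC [31, 8, 54]
  [13] addr=0x12e blk=37 s=5: L1-HIT | VC [31, 8, 54]
  [14] addr=0x7f blk=15 s=7: MISS | VC [31, 8, 54, 39]
  [15] addr=0xbf blk=23 s=7: MISS | VC [31, 8, 54, 39, 15]
  [16] addr=0x7a blk=15 s=7: VC-HIT | VC [31, 8, 54, 39, 23]
  [17] addr=0x7b blk=15 s=7: L1-HIT | VC [31, 8, 54, 39, 23]
  [18] addr=0xb8 blk=23 s=7: VC-HIT | VC [31, 8, 54, 39, 15]
  [19] addr=0x7c blk=15 s=7: VC-HIT | VC [31, 8, 54, 39, 23]

SEQ = [MISS, MISS, MISS, MISS, L1-HIT, L1-HIT, L1-HIT, MISS, L1-HIT, MISS, L1-HIT, L1-HIT, MISS, L1-HIT, MISS, MISS, VC-HIT, L1-HIT, VC-HIT, VC-HIT]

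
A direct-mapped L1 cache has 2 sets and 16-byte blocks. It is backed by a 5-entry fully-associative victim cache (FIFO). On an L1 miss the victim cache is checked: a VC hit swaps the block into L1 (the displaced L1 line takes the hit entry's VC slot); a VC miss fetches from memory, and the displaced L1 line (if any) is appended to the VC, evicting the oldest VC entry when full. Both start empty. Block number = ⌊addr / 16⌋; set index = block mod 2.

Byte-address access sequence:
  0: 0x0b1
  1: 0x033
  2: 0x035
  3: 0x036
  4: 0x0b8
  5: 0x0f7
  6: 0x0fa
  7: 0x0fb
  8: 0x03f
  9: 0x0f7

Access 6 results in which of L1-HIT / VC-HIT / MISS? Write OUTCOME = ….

OUTCOME = L1-HIT

#0 0xb1→b11/s1 MISS; vc=[]
#1 0x33→b3/s1 MISS; vc=[11]
#2 0x35→b3/s1 L1-HIT; vc=[11]
#3 0x36→b3/s1 L1-HIT; vc=[11]
#4 0xb8→b11/s1 VC-HIT; vc=[3]
#5 0xf7→b15/s1 MISS; vc=[3,11]
#6 0xfa→b15/s1 L1-HIT; vc=[3,11]
#7 0xfb→b15/s1 L1-HIT; vc=[3,11]
#8 0x3f→b3/s1 VC-HIT; vc=[15,11]
#9 0xf7→b15/s1 VC-HIT; vc=[3,11]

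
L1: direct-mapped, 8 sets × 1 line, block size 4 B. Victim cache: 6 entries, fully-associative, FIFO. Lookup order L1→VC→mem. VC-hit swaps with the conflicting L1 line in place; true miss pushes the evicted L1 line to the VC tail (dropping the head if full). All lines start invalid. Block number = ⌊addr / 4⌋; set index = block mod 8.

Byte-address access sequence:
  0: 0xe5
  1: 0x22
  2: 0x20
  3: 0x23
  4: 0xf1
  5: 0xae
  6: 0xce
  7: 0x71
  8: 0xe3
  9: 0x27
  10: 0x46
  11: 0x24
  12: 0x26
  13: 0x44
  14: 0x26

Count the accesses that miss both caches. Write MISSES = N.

0: 0xe5 (blk 57, set 1) → MISS  vc=[]
1: 0x22 (blk 8, set 0) → MISS  vc=[]
2: 0x20 (blk 8, set 0) → L1-HIT  vc=[]
3: 0x23 (blk 8, set 0) → L1-HIT  vc=[]
4: 0xf1 (blk 60, set 4) → MISS  vc=[]
5: 0xae (blk 43, set 3) → MISS  vc=[]
6: 0xce (blk 51, set 3) → MISS  vc=[43]
7: 0x71 (blk 28, set 4) → MISS  vc=[43, 60]
8: 0xe3 (blk 56, set 0) → MISS  vc=[43, 60, 8]
9: 0x27 (blk 9, set 1) → MISS  vc=[43, 60, 8, 57]
10: 0x46 (blk 17, set 1) → MISS  vc=[43, 60, 8, 57, 9]
11: 0x24 (blk 9, set 1) → VC-HIT  vc=[43, 60, 8, 57, 17]
12: 0x26 (blk 9, set 1) → L1-HIT  vc=[43, 60, 8, 57, 17]
13: 0x44 (blk 17, set 1) → VC-HIT  vc=[43, 60, 8, 57, 9]
14: 0x26 (blk 9, set 1) → VC-HIT  vc=[43, 60, 8, 57, 17]

MISSES = 9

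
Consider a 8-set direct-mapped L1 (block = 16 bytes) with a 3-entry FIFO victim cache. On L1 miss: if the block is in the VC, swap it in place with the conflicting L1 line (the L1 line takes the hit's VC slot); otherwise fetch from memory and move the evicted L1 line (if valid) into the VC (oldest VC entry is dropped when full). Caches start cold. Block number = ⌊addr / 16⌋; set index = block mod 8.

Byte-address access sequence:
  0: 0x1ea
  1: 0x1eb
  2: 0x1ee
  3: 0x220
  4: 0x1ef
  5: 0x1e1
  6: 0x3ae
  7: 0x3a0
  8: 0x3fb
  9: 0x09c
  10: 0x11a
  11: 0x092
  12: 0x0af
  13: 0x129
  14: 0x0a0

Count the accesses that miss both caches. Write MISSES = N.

0: 0x1ea (blk 30, set 6) → MISS  vc=[]
1: 0x1eb (blk 30, set 6) → L1-HIT  vc=[]
2: 0x1ee (blk 30, set 6) → L1-HIT  vc=[]
3: 0x220 (blk 34, set 2) → MISS  vc=[]
4: 0x1ef (blk 30, set 6) → L1-HIT  vc=[]
5: 0x1e1 (blk 30, set 6) → L1-HIT  vc=[]
6: 0x3ae (blk 58, set 2) → MISS  vc=[34]
7: 0x3a0 (blk 58, set 2) → L1-HIT  vc=[34]
8: 0x3fb (blk 63, set 7) → MISS  vc=[34]
9: 0x9c (blk 9, set 1) → MISS  vc=[34]
10: 0x11a (blk 17, set 1) → MISS  vc=[34, 9]
11: 0x92 (blk 9, set 1) → VC-HIT  vc=[34, 17]
12: 0xaf (blk 10, set 2) → MISS  vc=[34, 17, 58]
13: 0x129 (blk 18, set 2) → MISS  vc=[17, 58, 10]
14: 0xa0 (blk 10, set 2) → VC-HIT  vc=[17, 58, 18]

MISSES = 8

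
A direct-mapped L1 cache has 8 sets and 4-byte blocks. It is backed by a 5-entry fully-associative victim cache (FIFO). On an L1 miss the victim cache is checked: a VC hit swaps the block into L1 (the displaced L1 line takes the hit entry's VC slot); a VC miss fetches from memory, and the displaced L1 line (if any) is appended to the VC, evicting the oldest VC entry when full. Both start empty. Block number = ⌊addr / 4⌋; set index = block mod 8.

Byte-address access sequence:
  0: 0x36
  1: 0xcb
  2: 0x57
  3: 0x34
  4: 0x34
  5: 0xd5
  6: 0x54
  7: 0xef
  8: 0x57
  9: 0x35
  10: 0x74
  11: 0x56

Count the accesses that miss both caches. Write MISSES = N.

0: 0x36 (blk 13, set 5) → MISS  vc=[]
1: 0xcb (blk 50, set 2) → MISS  vc=[]
2: 0x57 (blk 21, set 5) → MISS  vc=[13]
3: 0x34 (blk 13, set 5) → VC-HIT  vc=[21]
4: 0x34 (blk 13, set 5) → L1-HIT  vc=[21]
5: 0xd5 (blk 53, set 5) → MISS  vc=[21, 13]
6: 0x54 (blk 21, set 5) → VC-HIT  vc=[53, 13]
7: 0xef (blk 59, set 3) → MISS  vc=[53, 13]
8: 0x57 (blk 21, set 5) → L1-HIT  vc=[53, 13]
9: 0x35 (blk 13, set 5) → VC-HIT  vc=[53, 21]
10: 0x74 (blk 29, set 5) → MISS  vc=[53, 21, 13]
11: 0x56 (blk 21, set 5) → VC-HIT  vc=[53, 29, 13]

MISSES = 6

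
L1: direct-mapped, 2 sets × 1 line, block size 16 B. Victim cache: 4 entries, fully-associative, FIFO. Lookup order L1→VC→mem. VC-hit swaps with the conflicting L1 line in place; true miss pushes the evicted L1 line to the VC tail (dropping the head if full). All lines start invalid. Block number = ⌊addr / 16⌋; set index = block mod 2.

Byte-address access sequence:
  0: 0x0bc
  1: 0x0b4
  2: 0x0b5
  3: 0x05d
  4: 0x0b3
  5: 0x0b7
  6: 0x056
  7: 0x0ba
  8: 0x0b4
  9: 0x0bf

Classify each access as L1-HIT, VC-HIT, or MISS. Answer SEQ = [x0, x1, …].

SEQ = [MISS, L1-HIT, L1-HIT, MISS, VC-HIT, L1-HIT, VC-HIT, VC-HIT, L1-HIT, L1-HIT]

  [0] addr=0xbc blk=11 s=1: MISS | VC []
  [1] addr=0xb4 blk=11 s=1: L1-HIT | VC []
  [2] addr=0xb5 blk=11 s=1: L1-HIT | VC []
  [3] addr=0x5d blk=5 s=1: MISS | VC [11]
  [4] addr=0xb3 blk=11 s=1: VC-HIT | VC [5]
  [5] addr=0xb7 blk=11 s=1: L1-HIT | VC [5]
  [6] addr=0x56 blk=5 s=1: VC-HIT | VC [11]
  [7] addr=0xba blk=11 s=1: VC-HIT | VC [5]
  [8] addr=0xb4 blk=11 s=1: L1-HIT | VC [5]
  [9] addr=0xbf blk=11 s=1: L1-HIT | VC [5]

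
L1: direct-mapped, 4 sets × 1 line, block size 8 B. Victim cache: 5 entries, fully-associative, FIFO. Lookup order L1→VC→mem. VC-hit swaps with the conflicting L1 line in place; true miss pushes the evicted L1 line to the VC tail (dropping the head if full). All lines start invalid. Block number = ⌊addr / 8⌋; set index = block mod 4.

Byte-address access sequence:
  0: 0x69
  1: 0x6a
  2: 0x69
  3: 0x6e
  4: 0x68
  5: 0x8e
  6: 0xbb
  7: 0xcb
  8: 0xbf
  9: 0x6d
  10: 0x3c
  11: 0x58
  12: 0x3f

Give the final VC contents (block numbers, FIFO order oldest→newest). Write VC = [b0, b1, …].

#0 0x69→b13/s1 MISS; vc=[]
#1 0x6a→b13/s1 L1-HIT; vc=[]
#2 0x69→b13/s1 L1-HIT; vc=[]
#3 0x6e→b13/s1 L1-HIT; vc=[]
#4 0x68→b13/s1 L1-HIT; vc=[]
#5 0x8e→b17/s1 MISS; vc=[13]
#6 0xbb→b23/s3 MISS; vc=[13]
#7 0xcb→b25/s1 MISS; vc=[13,17]
#8 0xbf→b23/s3 L1-HIT; vc=[13,17]
#9 0x6d→b13/s1 VC-HIT; vc=[25,17]
#10 0x3c→b7/s3 MISS; vc=[25,17,23]
#11 0x58→b11/s3 MISS; vc=[25,17,23,7]
#12 0x3f→b7/s3 VC-HIT; vc=[25,17,23,11]

VC = [25, 17, 23, 11]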